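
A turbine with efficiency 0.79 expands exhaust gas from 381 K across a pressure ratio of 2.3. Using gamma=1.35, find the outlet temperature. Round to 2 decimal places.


T_out = T_in * (1 - eta * (1 - PR^(-(gamma-1)/gamma)))
Exponent = -(1.35-1)/1.35 = -0.25925926
PR^exp = 2.3^(-0.25925926) = 0.80578413
Factor = 1 - 0.79*(1 - 0.80578413) = 0.84656946
T_out = 381 * 0.84656946 = 322.54 K


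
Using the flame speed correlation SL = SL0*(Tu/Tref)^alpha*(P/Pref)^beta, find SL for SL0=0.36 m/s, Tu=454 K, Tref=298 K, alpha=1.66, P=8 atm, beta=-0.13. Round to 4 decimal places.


SL = SL0 * (Tu/Tref)^alpha * (P/Pref)^beta
T ratio = 454/298 = 1.52348993
(T ratio)^alpha = 1.52348993^1.66 = 2.011471
(P/Pref)^beta = 8^(-0.13) = 0.763130
SL = 0.36 * 2.011471 * 0.763130 = 0.5526 m/s


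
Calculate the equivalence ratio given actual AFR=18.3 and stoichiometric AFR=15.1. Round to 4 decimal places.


phi = AFR_stoich / AFR_actual
phi = 15.1 / 18.3 = 0.8251


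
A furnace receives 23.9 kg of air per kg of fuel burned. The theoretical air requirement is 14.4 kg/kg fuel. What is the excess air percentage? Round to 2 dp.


Excess air = actual - stoichiometric = 23.9 - 14.4 = 9.50 kg/kg fuel
Excess air % = (excess / stoich) * 100 = (9.50 / 14.4) * 100 = 65.97%


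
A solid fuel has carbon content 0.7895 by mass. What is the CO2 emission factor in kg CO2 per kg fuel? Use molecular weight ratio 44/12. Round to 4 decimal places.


EF = C_frac * (M_CO2 / M_C)
EF = 0.7895 * (44/12)
EF = 0.7895 * 3.666667 = 2.8948 kg_CO2/kg_fuel


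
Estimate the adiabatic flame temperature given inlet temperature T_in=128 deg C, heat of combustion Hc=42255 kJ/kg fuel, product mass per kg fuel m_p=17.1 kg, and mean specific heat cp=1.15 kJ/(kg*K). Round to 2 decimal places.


T_ad = T_in + Hc / (m_p * cp)
Denominator = 17.1 * 1.15 = 19.6650
Temperature rise = 42255 / 19.6650 = 2148.74 K
T_ad = 128 + 2148.74 = 2276.74 deg C


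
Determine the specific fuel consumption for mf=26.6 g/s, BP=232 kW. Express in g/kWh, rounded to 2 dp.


SFC = (mf / BP) * 3600
Rate = 26.6 / 232 = 0.114655 g/(s*kW)
SFC = 0.114655 * 3600 = 412.76 g/kWh


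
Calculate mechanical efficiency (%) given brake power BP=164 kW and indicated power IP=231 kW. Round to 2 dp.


eta_mech = (BP / IP) * 100
Ratio = 164 / 231 = 0.7100
eta_mech = 0.7100 * 100 = 71.00%


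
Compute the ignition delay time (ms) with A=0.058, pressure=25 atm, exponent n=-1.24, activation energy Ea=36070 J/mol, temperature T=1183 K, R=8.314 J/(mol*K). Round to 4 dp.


tau = A * P^n * exp(Ea/(R*T))
P^n = 25^(-1.24) = 0.01847372
Ea/(R*T) = 36070/(8.314*1183) = 3.667342
exp(Ea/(R*T)) = 39.147701
tau = 0.058 * 0.01847372 * 39.147701 = 0.0419 ms


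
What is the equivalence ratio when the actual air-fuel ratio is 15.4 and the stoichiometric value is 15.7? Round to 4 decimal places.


phi = AFR_stoich / AFR_actual
phi = 15.7 / 15.4 = 1.0195


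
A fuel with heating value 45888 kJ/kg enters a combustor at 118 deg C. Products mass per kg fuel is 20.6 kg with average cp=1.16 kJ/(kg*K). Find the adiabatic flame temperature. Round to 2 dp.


T_ad = T_in + Hc / (m_p * cp)
Denominator = 20.6 * 1.16 = 23.8960
Temperature rise = 45888 / 23.8960 = 1920.32 K
T_ad = 118 + 1920.32 = 2038.32 deg C


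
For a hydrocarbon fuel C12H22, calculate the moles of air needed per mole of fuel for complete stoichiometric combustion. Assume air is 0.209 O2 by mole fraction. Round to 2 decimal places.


Balanced combustion: C12H22 + 17.5 O2 -> 12 CO2 + 11 H2O
O2 needed = C + H/4 = 12 + 22/4 = 17.50 moles
Air moles = O2 / 0.209 = 17.50 / 0.209 = 83.73 moles air


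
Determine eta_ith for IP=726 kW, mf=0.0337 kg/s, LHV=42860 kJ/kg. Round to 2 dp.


eta_ith = (IP / (mf * LHV)) * 100
Denominator = 0.0337 * 42860 = 1444.3820 kW
eta_ith = (726 / 1444.3820) * 100 = 50.26%


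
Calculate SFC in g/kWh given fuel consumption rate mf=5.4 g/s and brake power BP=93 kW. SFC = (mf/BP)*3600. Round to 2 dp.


SFC = (mf / BP) * 3600
Rate = 5.4 / 93 = 0.058065 g/(s*kW)
SFC = 0.058065 * 3600 = 209.03 g/kWh


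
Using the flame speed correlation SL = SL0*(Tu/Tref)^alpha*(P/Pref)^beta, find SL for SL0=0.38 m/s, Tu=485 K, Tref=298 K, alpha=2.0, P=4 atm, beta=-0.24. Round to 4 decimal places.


SL = SL0 * (Tu/Tref)^alpha * (P/Pref)^beta
T ratio = 485/298 = 1.62751678
(T ratio)^alpha = 1.62751678^2.0 = 2.648811
(P/Pref)^beta = 4^(-0.24) = 0.716978
SL = 0.38 * 2.648811 * 0.716978 = 0.7217 m/s


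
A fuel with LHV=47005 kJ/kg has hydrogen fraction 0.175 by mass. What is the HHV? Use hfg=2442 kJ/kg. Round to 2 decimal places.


HHV = LHV + hfg * 9 * H
Water addition = 2442 * 9 * 0.175 = 3846.150 kJ/kg
HHV = 47005 + 3846.150 = 50851.15 kJ/kg


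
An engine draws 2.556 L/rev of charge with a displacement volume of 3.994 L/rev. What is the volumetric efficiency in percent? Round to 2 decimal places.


eta_v = (V_actual / V_disp) * 100
Ratio = 2.556 / 3.994 = 0.6400
eta_v = 0.6400 * 100 = 64.00%


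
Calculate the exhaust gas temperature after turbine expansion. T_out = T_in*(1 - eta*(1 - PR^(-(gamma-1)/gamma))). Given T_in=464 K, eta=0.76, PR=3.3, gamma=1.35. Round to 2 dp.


T_out = T_in * (1 - eta * (1 - PR^(-(gamma-1)/gamma)))
Exponent = -(1.35-1)/1.35 = -0.25925926
PR^exp = 3.3^(-0.25925926) = 0.73378775
Factor = 1 - 0.76*(1 - 0.73378775) = 0.79767869
T_out = 464 * 0.79767869 = 370.12 K


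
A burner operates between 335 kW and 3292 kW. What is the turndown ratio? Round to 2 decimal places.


TDR = Q_max / Q_min
TDR = 3292 / 335 = 9.83


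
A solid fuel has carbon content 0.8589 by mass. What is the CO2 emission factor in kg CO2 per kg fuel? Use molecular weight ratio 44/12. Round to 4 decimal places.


EF = C_frac * (M_CO2 / M_C)
EF = 0.8589 * (44/12)
EF = 0.8589 * 3.666667 = 3.1493 kg_CO2/kg_fuel


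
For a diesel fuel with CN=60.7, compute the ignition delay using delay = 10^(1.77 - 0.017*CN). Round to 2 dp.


delay = 10^(1.77 - 0.017*CN)
Exponent = 1.77 - 0.017*60.7 = 0.7381
delay = 10^0.7381 = 5.47 ms


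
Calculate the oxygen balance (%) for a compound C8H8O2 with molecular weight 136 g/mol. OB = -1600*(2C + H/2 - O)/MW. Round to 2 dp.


OB = -1600 * (2C + H/2 - O) / MW
Inner = 2*8 + 8/2 - 2 = 18.00
OB = -1600 * 18.00 / 136 = -211.76%


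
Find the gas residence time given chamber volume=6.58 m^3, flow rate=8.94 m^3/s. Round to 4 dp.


tau = V / Q_flow
tau = 6.58 / 8.94 = 0.7360 s


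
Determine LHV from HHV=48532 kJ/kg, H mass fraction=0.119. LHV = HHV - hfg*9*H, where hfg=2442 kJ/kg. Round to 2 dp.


LHV = HHV - hfg * 9 * H
Water correction = 2442 * 9 * 0.119 = 2615.382 kJ/kg
LHV = 48532 - 2615.382 = 45916.62 kJ/kg


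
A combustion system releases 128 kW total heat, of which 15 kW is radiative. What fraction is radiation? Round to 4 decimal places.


f_rad = Q_rad / Q_total
f_rad = 15 / 128 = 0.1172


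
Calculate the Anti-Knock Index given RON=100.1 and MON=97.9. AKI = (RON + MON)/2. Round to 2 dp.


AKI = (RON + MON) / 2
AKI = (100.1 + 97.9) / 2
AKI = 198.0 / 2 = 99.00


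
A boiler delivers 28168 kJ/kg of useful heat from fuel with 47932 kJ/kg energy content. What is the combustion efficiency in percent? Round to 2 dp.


Efficiency = (Q_useful / Q_fuel) * 100
Efficiency = (28168 / 47932) * 100
Efficiency = 0.5877 * 100 = 58.77%


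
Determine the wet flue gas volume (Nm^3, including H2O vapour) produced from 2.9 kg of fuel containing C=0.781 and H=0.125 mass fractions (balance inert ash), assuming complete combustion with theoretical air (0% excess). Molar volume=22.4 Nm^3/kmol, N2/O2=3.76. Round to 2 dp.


Per kg fuel: CO2 = (C/12 kmol)*22.4 = (0.781/12)*22.4 = 1.45787 Nm^3
Per kg fuel: H2O = (H/2 kmol)*22.4 = (0.125/2)*22.4 = 1.40000 Nm^3
O2 needed per kg fuel = C/12 + H/4 = 0.781/12 + 0.125/4 = 0.09633333 kmol
Per kg fuel: N2 = O2*3.76*22.4 = 0.09633333*3.76*22.4 = 8.11358 Nm^3
Total per kg = 1.45787 + 1.40000 + 8.11358 = 10.97145 Nm^3
Total = 10.97145 * 2.9 = 31.82 Nm^3


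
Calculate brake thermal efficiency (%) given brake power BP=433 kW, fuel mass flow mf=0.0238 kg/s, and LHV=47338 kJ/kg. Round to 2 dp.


eta_BTE = (BP / (mf * LHV)) * 100
Denominator = 0.0238 * 47338 = 1126.6444 kW
eta_BTE = (433 / 1126.6444) * 100 = 38.43%


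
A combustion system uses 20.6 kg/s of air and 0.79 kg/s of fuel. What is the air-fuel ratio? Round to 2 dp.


AFR = m_air / m_fuel
AFR = 20.6 / 0.79 = 26.08


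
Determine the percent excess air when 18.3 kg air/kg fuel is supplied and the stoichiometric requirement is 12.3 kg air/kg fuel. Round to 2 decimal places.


Excess air = actual - stoichiometric = 18.3 - 12.3 = 6.00 kg/kg fuel
Excess air % = (excess / stoich) * 100 = (6.00 / 12.3) * 100 = 48.78%


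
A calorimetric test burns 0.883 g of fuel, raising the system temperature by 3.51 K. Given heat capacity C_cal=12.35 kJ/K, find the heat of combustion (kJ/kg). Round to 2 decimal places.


Hc = C_cal * delta_T / m_fuel
Q_released = 12.35 * 3.51 = 43.3485 kJ
m_fuel = 0.883 g = 0.883/1000 kg = 0.000883 kg
Hc = 43.3485 / 0.000883 = 49092.30 kJ/kg


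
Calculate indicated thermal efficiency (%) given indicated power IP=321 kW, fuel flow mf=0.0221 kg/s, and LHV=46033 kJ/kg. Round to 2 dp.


eta_ith = (IP / (mf * LHV)) * 100
Denominator = 0.0221 * 46033 = 1017.3293 kW
eta_ith = (321 / 1017.3293) * 100 = 31.55%


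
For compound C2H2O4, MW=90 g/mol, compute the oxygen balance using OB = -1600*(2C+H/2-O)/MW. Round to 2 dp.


OB = -1600 * (2C + H/2 - O) / MW
Inner = 2*2 + 2/2 - 4 = 1.00
OB = -1600 * 1.00 / 90 = -17.78%


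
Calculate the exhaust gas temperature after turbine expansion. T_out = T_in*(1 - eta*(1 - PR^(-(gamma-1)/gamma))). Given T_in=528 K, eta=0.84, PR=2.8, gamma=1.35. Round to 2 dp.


T_out = T_in * (1 - eta * (1 - PR^(-(gamma-1)/gamma)))
Exponent = -(1.35-1)/1.35 = -0.25925926
PR^exp = 2.8^(-0.25925926) = 0.76572026
Factor = 1 - 0.84*(1 - 0.76572026) = 0.80320502
T_out = 528 * 0.80320502 = 424.09 K


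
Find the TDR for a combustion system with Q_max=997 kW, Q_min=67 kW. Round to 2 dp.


TDR = Q_max / Q_min
TDR = 997 / 67 = 14.88


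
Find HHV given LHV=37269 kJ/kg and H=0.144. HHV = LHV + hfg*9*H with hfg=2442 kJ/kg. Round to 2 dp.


HHV = LHV + hfg * 9 * H
Water addition = 2442 * 9 * 0.144 = 3164.832 kJ/kg
HHV = 37269 + 3164.832 = 40433.83 kJ/kg


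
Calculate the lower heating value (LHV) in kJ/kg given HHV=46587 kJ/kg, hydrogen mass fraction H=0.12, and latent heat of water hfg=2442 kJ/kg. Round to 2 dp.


LHV = HHV - hfg * 9 * H
Water correction = 2442 * 9 * 0.12 = 2637.360 kJ/kg
LHV = 46587 - 2637.360 = 43949.64 kJ/kg


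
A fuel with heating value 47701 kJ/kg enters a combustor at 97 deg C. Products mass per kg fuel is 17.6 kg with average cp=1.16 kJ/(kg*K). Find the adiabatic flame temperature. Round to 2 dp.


T_ad = T_in + Hc / (m_p * cp)
Denominator = 17.6 * 1.16 = 20.4160
Temperature rise = 47701 / 20.4160 = 2336.45 K
T_ad = 97 + 2336.45 = 2433.45 deg C


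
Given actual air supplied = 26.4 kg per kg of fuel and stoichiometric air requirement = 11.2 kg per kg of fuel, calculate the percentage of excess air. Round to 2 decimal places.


Excess air = actual - stoichiometric = 26.4 - 11.2 = 15.20 kg/kg fuel
Excess air % = (excess / stoich) * 100 = (15.20 / 11.2) * 100 = 135.71%


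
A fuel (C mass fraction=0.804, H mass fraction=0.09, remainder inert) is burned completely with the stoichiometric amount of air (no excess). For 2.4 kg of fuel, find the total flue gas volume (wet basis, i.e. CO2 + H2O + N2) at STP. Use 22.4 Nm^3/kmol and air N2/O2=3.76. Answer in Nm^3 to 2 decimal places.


Per kg fuel: CO2 = (C/12 kmol)*22.4 = (0.804/12)*22.4 = 1.50080 Nm^3
Per kg fuel: H2O = (H/2 kmol)*22.4 = (0.09/2)*22.4 = 1.00800 Nm^3
O2 needed per kg fuel = C/12 + H/4 = 0.804/12 + 0.09/4 = 0.08950000 kmol
Per kg fuel: N2 = O2*3.76*22.4 = 0.08950000*3.76*22.4 = 7.53805 Nm^3
Total per kg = 1.50080 + 1.00800 + 7.53805 = 10.04685 Nm^3
Total = 10.04685 * 2.4 = 24.11 Nm^3


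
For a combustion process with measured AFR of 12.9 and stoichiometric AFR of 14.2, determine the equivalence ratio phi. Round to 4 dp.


phi = AFR_stoich / AFR_actual
phi = 14.2 / 12.9 = 1.1008


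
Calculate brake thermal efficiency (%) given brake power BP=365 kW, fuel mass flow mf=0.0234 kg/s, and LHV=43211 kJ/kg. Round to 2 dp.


eta_BTE = (BP / (mf * LHV)) * 100
Denominator = 0.0234 * 43211 = 1011.1374 kW
eta_BTE = (365 / 1011.1374) * 100 = 36.10%


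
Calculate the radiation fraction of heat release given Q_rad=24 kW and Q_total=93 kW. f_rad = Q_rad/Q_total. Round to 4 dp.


f_rad = Q_rad / Q_total
f_rad = 24 / 93 = 0.2581


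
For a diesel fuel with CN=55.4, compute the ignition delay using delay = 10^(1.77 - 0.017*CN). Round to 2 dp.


delay = 10^(1.77 - 0.017*CN)
Exponent = 1.77 - 0.017*55.4 = 0.8282
delay = 10^0.8282 = 6.73 ms


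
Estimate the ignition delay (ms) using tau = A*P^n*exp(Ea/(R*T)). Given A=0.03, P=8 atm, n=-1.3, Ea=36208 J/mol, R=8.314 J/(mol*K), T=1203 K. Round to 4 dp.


tau = A * P^n * exp(Ea/(R*T))
P^n = 8^(-1.3) = 0.06698584
Ea/(R*T) = 36208/(8.314*1203) = 3.620169
exp(Ea/(R*T)) = 37.343892
tau = 0.03 * 0.06698584 * 37.343892 = 0.0750 ms


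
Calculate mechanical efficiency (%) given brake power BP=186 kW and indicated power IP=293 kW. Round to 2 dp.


eta_mech = (BP / IP) * 100
Ratio = 186 / 293 = 0.6348
eta_mech = 0.6348 * 100 = 63.48%


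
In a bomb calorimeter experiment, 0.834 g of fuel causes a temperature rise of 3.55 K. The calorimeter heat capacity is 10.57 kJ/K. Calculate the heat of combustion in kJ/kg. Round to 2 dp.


Hc = C_cal * delta_T / m_fuel
Q_released = 10.57 * 3.55 = 37.5235 kJ
m_fuel = 0.834 g = 0.834/1000 kg = 0.000834 kg
Hc = 37.5235 / 0.000834 = 44992.21 kJ/kg


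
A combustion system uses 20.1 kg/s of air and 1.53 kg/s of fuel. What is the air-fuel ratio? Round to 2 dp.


AFR = m_air / m_fuel
AFR = 20.1 / 1.53 = 13.14


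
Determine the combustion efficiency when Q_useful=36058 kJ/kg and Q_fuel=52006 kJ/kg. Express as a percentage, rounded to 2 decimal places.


Efficiency = (Q_useful / Q_fuel) * 100
Efficiency = (36058 / 52006) * 100
Efficiency = 0.6933 * 100 = 69.33%


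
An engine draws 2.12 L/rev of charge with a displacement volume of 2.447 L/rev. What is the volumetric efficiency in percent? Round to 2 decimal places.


eta_v = (V_actual / V_disp) * 100
Ratio = 2.12 / 2.447 = 0.8664
eta_v = 0.8664 * 100 = 86.64%


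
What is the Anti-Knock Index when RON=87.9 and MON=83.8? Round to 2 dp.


AKI = (RON + MON) / 2
AKI = (87.9 + 83.8) / 2
AKI = 171.7 / 2 = 85.85


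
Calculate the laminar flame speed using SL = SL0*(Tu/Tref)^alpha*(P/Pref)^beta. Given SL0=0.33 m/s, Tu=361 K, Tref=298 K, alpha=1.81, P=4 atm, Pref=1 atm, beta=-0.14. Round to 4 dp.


SL = SL0 * (Tu/Tref)^alpha * (P/Pref)^beta
T ratio = 361/298 = 1.21140940
(T ratio)^alpha = 1.21140940^1.81 = 1.415001
(P/Pref)^beta = 4^(-0.14) = 0.823591
SL = 0.33 * 1.415001 * 0.823591 = 0.3846 m/s


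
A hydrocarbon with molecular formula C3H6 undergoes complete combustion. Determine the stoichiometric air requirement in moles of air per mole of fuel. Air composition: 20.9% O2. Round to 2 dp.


Balanced combustion: C3H6 + 4.5 O2 -> 3 CO2 + 3 H2O
O2 needed = C + H/4 = 3 + 6/4 = 4.50 moles
Air moles = O2 / 0.209 = 4.50 / 0.209 = 21.53 moles air


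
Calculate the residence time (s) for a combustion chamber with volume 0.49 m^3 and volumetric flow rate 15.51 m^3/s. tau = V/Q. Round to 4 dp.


tau = V / Q_flow
tau = 0.49 / 15.51 = 0.0316 s


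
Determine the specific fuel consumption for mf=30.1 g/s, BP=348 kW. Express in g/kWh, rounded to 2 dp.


SFC = (mf / BP) * 3600
Rate = 30.1 / 348 = 0.086494 g/(s*kW)
SFC = 0.086494 * 3600 = 311.38 g/kWh


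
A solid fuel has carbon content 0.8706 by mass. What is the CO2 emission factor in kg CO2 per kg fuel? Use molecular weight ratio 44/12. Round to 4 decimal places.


EF = C_frac * (M_CO2 / M_C)
EF = 0.8706 * (44/12)
EF = 0.8706 * 3.666667 = 3.1922 kg_CO2/kg_fuel


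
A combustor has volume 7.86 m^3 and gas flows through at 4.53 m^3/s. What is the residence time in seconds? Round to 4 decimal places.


tau = V / Q_flow
tau = 7.86 / 4.53 = 1.7351 s


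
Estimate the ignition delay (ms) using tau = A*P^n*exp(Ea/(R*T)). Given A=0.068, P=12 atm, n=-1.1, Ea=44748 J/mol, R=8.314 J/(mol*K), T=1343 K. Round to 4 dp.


tau = A * P^n * exp(Ea/(R*T))
P^n = 12^(-1.1) = 0.06499810
Ea/(R*T) = 44748/(8.314*1343) = 4.007630
exp(Ea/(R*T)) = 55.016316
tau = 0.068 * 0.06499810 * 55.016316 = 0.2432 ms


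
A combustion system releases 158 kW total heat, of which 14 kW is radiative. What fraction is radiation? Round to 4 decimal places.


f_rad = Q_rad / Q_total
f_rad = 14 / 158 = 0.0886


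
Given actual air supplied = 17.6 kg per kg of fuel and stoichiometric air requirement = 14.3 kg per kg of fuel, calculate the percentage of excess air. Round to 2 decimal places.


Excess air = actual - stoichiometric = 17.6 - 14.3 = 3.30 kg/kg fuel
Excess air % = (excess / stoich) * 100 = (3.30 / 14.3) * 100 = 23.08%


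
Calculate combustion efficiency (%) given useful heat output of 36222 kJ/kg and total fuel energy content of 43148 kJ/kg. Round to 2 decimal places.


Efficiency = (Q_useful / Q_fuel) * 100
Efficiency = (36222 / 43148) * 100
Efficiency = 0.8395 * 100 = 83.95%


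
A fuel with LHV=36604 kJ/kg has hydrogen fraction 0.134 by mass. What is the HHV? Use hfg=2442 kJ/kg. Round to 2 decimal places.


HHV = LHV + hfg * 9 * H
Water addition = 2442 * 9 * 0.134 = 2945.052 kJ/kg
HHV = 36604 + 2945.052 = 39549.05 kJ/kg


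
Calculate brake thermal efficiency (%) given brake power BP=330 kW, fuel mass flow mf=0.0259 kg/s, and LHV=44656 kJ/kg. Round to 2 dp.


eta_BTE = (BP / (mf * LHV)) * 100
Denominator = 0.0259 * 44656 = 1156.5904 kW
eta_BTE = (330 / 1156.5904) * 100 = 28.53%


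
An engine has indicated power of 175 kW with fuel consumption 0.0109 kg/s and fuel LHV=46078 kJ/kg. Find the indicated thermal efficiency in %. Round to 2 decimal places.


eta_ith = (IP / (mf * LHV)) * 100
Denominator = 0.0109 * 46078 = 502.2502 kW
eta_ith = (175 / 502.2502) * 100 = 34.84%


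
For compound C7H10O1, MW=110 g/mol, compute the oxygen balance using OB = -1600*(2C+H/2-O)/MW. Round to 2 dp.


OB = -1600 * (2C + H/2 - O) / MW
Inner = 2*7 + 10/2 - 1 = 18.00
OB = -1600 * 18.00 / 110 = -261.82%


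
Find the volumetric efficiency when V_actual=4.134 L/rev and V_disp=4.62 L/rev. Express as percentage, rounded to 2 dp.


eta_v = (V_actual / V_disp) * 100
Ratio = 4.134 / 4.62 = 0.8948
eta_v = 0.8948 * 100 = 89.48%


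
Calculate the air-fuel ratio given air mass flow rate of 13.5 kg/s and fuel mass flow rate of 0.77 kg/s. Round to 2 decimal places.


AFR = m_air / m_fuel
AFR = 13.5 / 0.77 = 17.53


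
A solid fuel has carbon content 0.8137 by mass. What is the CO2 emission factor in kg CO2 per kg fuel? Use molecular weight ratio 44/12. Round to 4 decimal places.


EF = C_frac * (M_CO2 / M_C)
EF = 0.8137 * (44/12)
EF = 0.8137 * 3.666667 = 2.9836 kg_CO2/kg_fuel


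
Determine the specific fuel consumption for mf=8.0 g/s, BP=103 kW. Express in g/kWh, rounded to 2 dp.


SFC = (mf / BP) * 3600
Rate = 8.0 / 103 = 0.077670 g/(s*kW)
SFC = 0.077670 * 3600 = 279.61 g/kWh


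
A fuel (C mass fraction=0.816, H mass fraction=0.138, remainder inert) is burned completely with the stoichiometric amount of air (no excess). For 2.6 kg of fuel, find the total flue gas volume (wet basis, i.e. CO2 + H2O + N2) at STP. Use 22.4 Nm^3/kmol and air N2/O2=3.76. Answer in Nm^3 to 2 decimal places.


Per kg fuel: CO2 = (C/12 kmol)*22.4 = (0.816/12)*22.4 = 1.52320 Nm^3
Per kg fuel: H2O = (H/2 kmol)*22.4 = (0.138/2)*22.4 = 1.54560 Nm^3
O2 needed per kg fuel = C/12 + H/4 = 0.816/12 + 0.138/4 = 0.10250000 kmol
Per kg fuel: N2 = O2*3.76*22.4 = 0.10250000*3.76*22.4 = 8.63296 Nm^3
Total per kg = 1.52320 + 1.54560 + 8.63296 = 11.70176 Nm^3
Total = 11.70176 * 2.6 = 30.42 Nm^3


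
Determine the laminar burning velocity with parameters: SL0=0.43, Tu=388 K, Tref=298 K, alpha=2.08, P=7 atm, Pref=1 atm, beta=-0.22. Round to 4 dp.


SL = SL0 * (Tu/Tref)^alpha * (P/Pref)^beta
T ratio = 388/298 = 1.30201342
(T ratio)^alpha = 1.30201342^2.08 = 1.731411
(P/Pref)^beta = 7^(-0.22) = 0.651746
SL = 0.43 * 1.731411 * 0.651746 = 0.4852 m/s


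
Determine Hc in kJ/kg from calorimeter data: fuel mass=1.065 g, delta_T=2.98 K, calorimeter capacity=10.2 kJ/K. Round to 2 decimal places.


Hc = C_cal * delta_T / m_fuel
Q_released = 10.2 * 2.98 = 30.3960 kJ
m_fuel = 1.065 g = 1.065/1000 kg = 0.001065 kg
Hc = 30.3960 / 0.001065 = 28540.85 kJ/kg


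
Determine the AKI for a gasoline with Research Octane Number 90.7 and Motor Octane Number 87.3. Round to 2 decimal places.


AKI = (RON + MON) / 2
AKI = (90.7 + 87.3) / 2
AKI = 178.0 / 2 = 89.00


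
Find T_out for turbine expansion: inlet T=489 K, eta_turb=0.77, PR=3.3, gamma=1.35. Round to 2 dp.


T_out = T_in * (1 - eta * (1 - PR^(-(gamma-1)/gamma)))
Exponent = -(1.35-1)/1.35 = -0.25925926
PR^exp = 3.3^(-0.25925926) = 0.73378775
Factor = 1 - 0.77*(1 - 0.73378775) = 0.79501657
T_out = 489 * 0.79501657 = 388.76 K


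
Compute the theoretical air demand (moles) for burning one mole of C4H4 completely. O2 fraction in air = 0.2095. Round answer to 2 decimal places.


Balanced combustion: C4H4 + 5 O2 -> 4 CO2 + 2 H2O
O2 needed = C + H/4 = 4 + 4/4 = 5.00 moles
Air moles = O2 / 0.2095 = 5.00 / 0.2095 = 23.87 moles air


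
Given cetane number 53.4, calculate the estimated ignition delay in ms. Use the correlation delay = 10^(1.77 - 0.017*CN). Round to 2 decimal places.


delay = 10^(1.77 - 0.017*CN)
Exponent = 1.77 - 0.017*53.4 = 0.8622
delay = 10^0.8622 = 7.28 ms


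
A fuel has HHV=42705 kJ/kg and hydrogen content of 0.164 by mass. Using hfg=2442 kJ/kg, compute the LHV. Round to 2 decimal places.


LHV = HHV - hfg * 9 * H
Water correction = 2442 * 9 * 0.164 = 3604.392 kJ/kg
LHV = 42705 - 3604.392 = 39100.61 kJ/kg


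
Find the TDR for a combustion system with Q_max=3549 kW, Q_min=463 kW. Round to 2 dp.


TDR = Q_max / Q_min
TDR = 3549 / 463 = 7.67


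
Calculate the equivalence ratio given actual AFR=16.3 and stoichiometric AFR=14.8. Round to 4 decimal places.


phi = AFR_stoich / AFR_actual
phi = 14.8 / 16.3 = 0.9080


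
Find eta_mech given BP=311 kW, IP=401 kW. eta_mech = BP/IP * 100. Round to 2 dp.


eta_mech = (BP / IP) * 100
Ratio = 311 / 401 = 0.7756
eta_mech = 0.7756 * 100 = 77.56%


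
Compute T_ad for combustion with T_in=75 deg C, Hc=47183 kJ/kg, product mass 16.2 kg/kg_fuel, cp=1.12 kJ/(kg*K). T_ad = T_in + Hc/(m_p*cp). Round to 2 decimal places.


T_ad = T_in + Hc / (m_p * cp)
Denominator = 16.2 * 1.12 = 18.1440
Temperature rise = 47183 / 18.1440 = 2600.47 K
T_ad = 75 + 2600.47 = 2675.47 deg C


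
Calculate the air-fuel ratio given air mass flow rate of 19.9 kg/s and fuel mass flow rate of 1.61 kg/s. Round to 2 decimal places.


AFR = m_air / m_fuel
AFR = 19.9 / 1.61 = 12.36


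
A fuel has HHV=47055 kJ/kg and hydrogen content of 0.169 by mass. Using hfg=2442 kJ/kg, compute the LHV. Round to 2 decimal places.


LHV = HHV - hfg * 9 * H
Water correction = 2442 * 9 * 0.169 = 3714.282 kJ/kg
LHV = 47055 - 3714.282 = 43340.72 kJ/kg


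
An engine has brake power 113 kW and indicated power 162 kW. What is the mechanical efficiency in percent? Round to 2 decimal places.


eta_mech = (BP / IP) * 100
Ratio = 113 / 162 = 0.6975
eta_mech = 0.6975 * 100 = 69.75%


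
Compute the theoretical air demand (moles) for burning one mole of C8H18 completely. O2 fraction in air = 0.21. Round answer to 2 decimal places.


Balanced combustion: C8H18 + 12.5 O2 -> 8 CO2 + 9 H2O
O2 needed = C + H/4 = 8 + 18/4 = 12.50 moles
Air moles = O2 / 0.21 = 12.50 / 0.21 = 59.52 moles air


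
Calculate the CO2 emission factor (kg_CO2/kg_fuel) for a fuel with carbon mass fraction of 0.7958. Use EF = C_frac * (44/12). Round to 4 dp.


EF = C_frac * (M_CO2 / M_C)
EF = 0.7958 * (44/12)
EF = 0.7958 * 3.666667 = 2.9179 kg_CO2/kg_fuel


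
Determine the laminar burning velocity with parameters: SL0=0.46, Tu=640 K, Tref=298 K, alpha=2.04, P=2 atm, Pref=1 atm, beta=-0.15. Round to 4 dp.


SL = SL0 * (Tu/Tref)^alpha * (P/Pref)^beta
T ratio = 640/298 = 2.14765101
(T ratio)^alpha = 2.14765101^2.04 = 4.755607
(P/Pref)^beta = 2^(-0.15) = 0.901250
SL = 0.46 * 4.755607 * 0.901250 = 1.9716 m/s


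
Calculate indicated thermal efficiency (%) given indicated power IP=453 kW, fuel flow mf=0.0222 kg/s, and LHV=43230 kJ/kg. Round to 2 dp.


eta_ith = (IP / (mf * LHV)) * 100
Denominator = 0.0222 * 43230 = 959.7060 kW
eta_ith = (453 / 959.7060) * 100 = 47.20%


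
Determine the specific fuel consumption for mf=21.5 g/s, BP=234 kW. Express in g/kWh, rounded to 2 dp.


SFC = (mf / BP) * 3600
Rate = 21.5 / 234 = 0.091880 g/(s*kW)
SFC = 0.091880 * 3600 = 330.77 g/kWh


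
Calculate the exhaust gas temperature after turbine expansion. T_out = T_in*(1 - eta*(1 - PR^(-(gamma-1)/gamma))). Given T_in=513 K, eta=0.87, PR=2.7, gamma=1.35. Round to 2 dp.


T_out = T_in * (1 - eta * (1 - PR^(-(gamma-1)/gamma)))
Exponent = -(1.35-1)/1.35 = -0.25925926
PR^exp = 2.7^(-0.25925926) = 0.77297411
Factor = 1 - 0.87*(1 - 0.77297411) = 0.80248748
T_out = 513 * 0.80248748 = 411.68 K


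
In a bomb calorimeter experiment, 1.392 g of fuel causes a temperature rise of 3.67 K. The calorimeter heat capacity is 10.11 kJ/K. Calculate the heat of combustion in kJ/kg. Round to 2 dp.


Hc = C_cal * delta_T / m_fuel
Q_released = 10.11 * 3.67 = 37.1037 kJ
m_fuel = 1.392 g = 1.392/1000 kg = 0.001392 kg
Hc = 37.1037 / 0.001392 = 26654.96 kJ/kg


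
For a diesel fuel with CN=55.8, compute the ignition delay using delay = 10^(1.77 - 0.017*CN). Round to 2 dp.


delay = 10^(1.77 - 0.017*CN)
Exponent = 1.77 - 0.017*55.8 = 0.8214
delay = 10^0.8214 = 6.63 ms


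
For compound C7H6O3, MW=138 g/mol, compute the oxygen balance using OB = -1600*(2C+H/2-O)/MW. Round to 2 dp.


OB = -1600 * (2C + H/2 - O) / MW
Inner = 2*7 + 6/2 - 3 = 14.00
OB = -1600 * 14.00 / 138 = -162.32%


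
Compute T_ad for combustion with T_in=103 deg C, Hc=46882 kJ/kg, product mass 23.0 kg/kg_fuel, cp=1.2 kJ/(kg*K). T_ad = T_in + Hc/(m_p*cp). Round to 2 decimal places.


T_ad = T_in + Hc / (m_p * cp)
Denominator = 23.0 * 1.2 = 27.6000
Temperature rise = 46882 / 27.6000 = 1698.62 K
T_ad = 103 + 1698.62 = 1801.62 deg C


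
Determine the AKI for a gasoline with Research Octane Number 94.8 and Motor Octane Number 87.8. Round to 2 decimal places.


AKI = (RON + MON) / 2
AKI = (94.8 + 87.8) / 2
AKI = 182.6 / 2 = 91.30


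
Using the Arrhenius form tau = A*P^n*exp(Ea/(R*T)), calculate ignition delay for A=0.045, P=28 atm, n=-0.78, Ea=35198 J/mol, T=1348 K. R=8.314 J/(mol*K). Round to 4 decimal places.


tau = A * P^n * exp(Ea/(R*T))
P^n = 28^(-0.78) = 0.07433900
Ea/(R*T) = 35198/(8.314*1348) = 3.140639
exp(Ea/(R*T)) = 23.118644
tau = 0.045 * 0.07433900 * 23.118644 = 0.0773 ms


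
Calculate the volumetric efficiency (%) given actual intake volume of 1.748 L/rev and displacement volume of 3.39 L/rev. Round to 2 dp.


eta_v = (V_actual / V_disp) * 100
Ratio = 1.748 / 3.39 = 0.5156
eta_v = 0.5156 * 100 = 51.56%


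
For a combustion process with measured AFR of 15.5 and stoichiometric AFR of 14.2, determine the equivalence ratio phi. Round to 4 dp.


phi = AFR_stoich / AFR_actual
phi = 14.2 / 15.5 = 0.9161


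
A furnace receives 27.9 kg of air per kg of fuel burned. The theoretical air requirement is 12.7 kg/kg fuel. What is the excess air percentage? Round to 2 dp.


Excess air = actual - stoichiometric = 27.9 - 12.7 = 15.20 kg/kg fuel
Excess air % = (excess / stoich) * 100 = (15.20 / 12.7) * 100 = 119.69%


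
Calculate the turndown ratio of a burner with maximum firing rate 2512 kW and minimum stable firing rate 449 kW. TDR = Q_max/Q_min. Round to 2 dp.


TDR = Q_max / Q_min
TDR = 2512 / 449 = 5.59


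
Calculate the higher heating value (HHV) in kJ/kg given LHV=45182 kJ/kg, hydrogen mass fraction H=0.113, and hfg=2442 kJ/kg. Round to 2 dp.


HHV = LHV + hfg * 9 * H
Water addition = 2442 * 9 * 0.113 = 2483.514 kJ/kg
HHV = 45182 + 2483.514 = 47665.51 kJ/kg


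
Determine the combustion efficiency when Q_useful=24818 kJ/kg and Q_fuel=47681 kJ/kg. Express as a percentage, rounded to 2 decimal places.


Efficiency = (Q_useful / Q_fuel) * 100
Efficiency = (24818 / 47681) * 100
Efficiency = 0.5205 * 100 = 52.05%


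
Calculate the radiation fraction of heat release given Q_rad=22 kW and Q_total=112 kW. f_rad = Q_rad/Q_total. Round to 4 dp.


f_rad = Q_rad / Q_total
f_rad = 22 / 112 = 0.1964


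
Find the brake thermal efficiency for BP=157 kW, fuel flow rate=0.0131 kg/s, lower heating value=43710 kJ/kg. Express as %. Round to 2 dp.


eta_BTE = (BP / (mf * LHV)) * 100
Denominator = 0.0131 * 43710 = 572.6010 kW
eta_BTE = (157 / 572.6010) * 100 = 27.42%


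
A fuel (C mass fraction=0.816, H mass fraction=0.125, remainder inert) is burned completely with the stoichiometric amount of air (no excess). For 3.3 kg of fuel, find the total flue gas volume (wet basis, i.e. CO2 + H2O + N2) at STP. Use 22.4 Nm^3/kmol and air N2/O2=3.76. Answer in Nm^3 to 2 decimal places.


Per kg fuel: CO2 = (C/12 kmol)*22.4 = (0.816/12)*22.4 = 1.52320 Nm^3
Per kg fuel: H2O = (H/2 kmol)*22.4 = (0.125/2)*22.4 = 1.40000 Nm^3
O2 needed per kg fuel = C/12 + H/4 = 0.816/12 + 0.125/4 = 0.09925000 kmol
Per kg fuel: N2 = O2*3.76*22.4 = 0.09925000*3.76*22.4 = 8.35923 Nm^3
Total per kg = 1.52320 + 1.40000 + 8.35923 = 11.28243 Nm^3
Total = 11.28243 * 3.3 = 37.23 Nm^3


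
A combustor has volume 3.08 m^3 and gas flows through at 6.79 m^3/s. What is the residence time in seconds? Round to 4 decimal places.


tau = V / Q_flow
tau = 3.08 / 6.79 = 0.4536 s


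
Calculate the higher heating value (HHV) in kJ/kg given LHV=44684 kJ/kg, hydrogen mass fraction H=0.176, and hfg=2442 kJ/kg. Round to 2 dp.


HHV = LHV + hfg * 9 * H
Water addition = 2442 * 9 * 0.176 = 3868.128 kJ/kg
HHV = 44684 + 3868.128 = 48552.13 kJ/kg


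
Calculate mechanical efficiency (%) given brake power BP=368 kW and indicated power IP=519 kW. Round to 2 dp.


eta_mech = (BP / IP) * 100
Ratio = 368 / 519 = 0.7091
eta_mech = 0.7091 * 100 = 70.91%


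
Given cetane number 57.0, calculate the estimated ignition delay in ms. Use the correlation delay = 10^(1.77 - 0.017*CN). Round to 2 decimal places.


delay = 10^(1.77 - 0.017*CN)
Exponent = 1.77 - 0.017*57.0 = 0.8010
delay = 10^0.8010 = 6.32 ms


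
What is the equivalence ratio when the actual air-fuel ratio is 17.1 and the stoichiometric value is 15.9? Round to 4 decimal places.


phi = AFR_stoich / AFR_actual
phi = 15.9 / 17.1 = 0.9298


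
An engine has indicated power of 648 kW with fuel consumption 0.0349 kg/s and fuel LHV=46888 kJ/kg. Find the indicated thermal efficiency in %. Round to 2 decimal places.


eta_ith = (IP / (mf * LHV)) * 100
Denominator = 0.0349 * 46888 = 1636.3912 kW
eta_ith = (648 / 1636.3912) * 100 = 39.60%


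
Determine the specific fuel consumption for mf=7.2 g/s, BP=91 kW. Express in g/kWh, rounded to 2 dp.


SFC = (mf / BP) * 3600
Rate = 7.2 / 91 = 0.079121 g/(s*kW)
SFC = 0.079121 * 3600 = 284.84 g/kWh


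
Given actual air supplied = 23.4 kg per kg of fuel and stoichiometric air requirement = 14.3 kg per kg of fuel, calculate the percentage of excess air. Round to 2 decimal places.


Excess air = actual - stoichiometric = 23.4 - 14.3 = 9.10 kg/kg fuel
Excess air % = (excess / stoich) * 100 = (9.10 / 14.3) * 100 = 63.64%


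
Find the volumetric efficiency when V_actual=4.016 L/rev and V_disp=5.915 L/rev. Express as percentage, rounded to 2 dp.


eta_v = (V_actual / V_disp) * 100
Ratio = 4.016 / 5.915 = 0.6790
eta_v = 0.6790 * 100 = 67.90%


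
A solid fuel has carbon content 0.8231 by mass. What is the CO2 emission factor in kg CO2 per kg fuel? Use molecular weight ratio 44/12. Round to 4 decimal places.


EF = C_frac * (M_CO2 / M_C)
EF = 0.8231 * (44/12)
EF = 0.8231 * 3.666667 = 3.0180 kg_CO2/kg_fuel


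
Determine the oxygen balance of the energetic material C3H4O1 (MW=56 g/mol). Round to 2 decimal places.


OB = -1600 * (2C + H/2 - O) / MW
Inner = 2*3 + 4/2 - 1 = 7.00
OB = -1600 * 7.00 / 56 = -200.00%


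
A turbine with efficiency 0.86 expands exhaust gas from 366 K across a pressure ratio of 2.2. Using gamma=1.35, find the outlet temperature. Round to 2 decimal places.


T_out = T_in * (1 - eta * (1 - PR^(-(gamma-1)/gamma)))
Exponent = -(1.35-1)/1.35 = -0.25925926
PR^exp = 2.2^(-0.25925926) = 0.81512413
Factor = 1 - 0.86*(1 - 0.81512413) = 0.84100675
T_out = 366 * 0.84100675 = 307.81 K


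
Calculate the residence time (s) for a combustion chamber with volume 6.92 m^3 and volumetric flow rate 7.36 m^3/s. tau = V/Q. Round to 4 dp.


tau = V / Q_flow
tau = 6.92 / 7.36 = 0.9402 s


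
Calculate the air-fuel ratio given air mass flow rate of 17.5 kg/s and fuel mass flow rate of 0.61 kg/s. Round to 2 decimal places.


AFR = m_air / m_fuel
AFR = 17.5 / 0.61 = 28.69


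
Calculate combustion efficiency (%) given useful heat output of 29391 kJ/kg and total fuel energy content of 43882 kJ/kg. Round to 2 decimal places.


Efficiency = (Q_useful / Q_fuel) * 100
Efficiency = (29391 / 43882) * 100
Efficiency = 0.6698 * 100 = 66.98%


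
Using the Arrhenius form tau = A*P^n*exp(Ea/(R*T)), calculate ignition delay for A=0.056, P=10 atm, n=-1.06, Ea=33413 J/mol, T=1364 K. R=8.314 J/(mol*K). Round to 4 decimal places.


tau = A * P^n * exp(Ea/(R*T))
P^n = 10^(-1.06) = 0.08709636
Ea/(R*T) = 33413/(8.314*1364) = 2.946396
exp(Ea/(R*T)) = 19.037215
tau = 0.056 * 0.08709636 * 19.037215 = 0.0929 ms


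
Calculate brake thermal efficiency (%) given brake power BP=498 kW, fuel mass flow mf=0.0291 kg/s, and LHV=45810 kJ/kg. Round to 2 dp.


eta_BTE = (BP / (mf * LHV)) * 100
Denominator = 0.0291 * 45810 = 1333.0710 kW
eta_BTE = (498 / 1333.0710) * 100 = 37.36%


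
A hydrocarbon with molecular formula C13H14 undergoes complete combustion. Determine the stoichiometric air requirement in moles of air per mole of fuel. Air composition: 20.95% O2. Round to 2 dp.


Balanced combustion: C13H14 + 16.5 O2 -> 13 CO2 + 7 H2O
O2 needed = C + H/4 = 13 + 14/4 = 16.50 moles
Air moles = O2 / 0.2095 = 16.50 / 0.2095 = 78.76 moles air


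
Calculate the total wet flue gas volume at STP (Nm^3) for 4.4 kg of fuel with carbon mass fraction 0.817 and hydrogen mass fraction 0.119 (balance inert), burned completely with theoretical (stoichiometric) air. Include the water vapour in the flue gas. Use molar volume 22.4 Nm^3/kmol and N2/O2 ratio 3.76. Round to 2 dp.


Per kg fuel: CO2 = (C/12 kmol)*22.4 = (0.817/12)*22.4 = 1.52507 Nm^3
Per kg fuel: H2O = (H/2 kmol)*22.4 = (0.119/2)*22.4 = 1.33280 Nm^3
O2 needed per kg fuel = C/12 + H/4 = 0.817/12 + 0.119/4 = 0.09783333 kmol
Per kg fuel: N2 = O2*3.76*22.4 = 0.09783333*3.76*22.4 = 8.23991 Nm^3
Total per kg = 1.52507 + 1.33280 + 8.23991 = 11.09778 Nm^3
Total = 11.09778 * 4.4 = 48.83 Nm^3


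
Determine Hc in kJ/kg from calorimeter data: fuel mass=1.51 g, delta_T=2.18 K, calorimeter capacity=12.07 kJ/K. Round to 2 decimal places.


Hc = C_cal * delta_T / m_fuel
Q_released = 12.07 * 2.18 = 26.3126 kJ
m_fuel = 1.51 g = 1.51/1000 kg = 0.001510 kg
Hc = 26.3126 / 0.001510 = 17425.56 kJ/kg


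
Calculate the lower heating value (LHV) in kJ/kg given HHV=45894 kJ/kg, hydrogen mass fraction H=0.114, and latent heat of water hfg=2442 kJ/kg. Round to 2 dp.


LHV = HHV - hfg * 9 * H
Water correction = 2442 * 9 * 0.114 = 2505.492 kJ/kg
LHV = 45894 - 2505.492 = 43388.51 kJ/kg


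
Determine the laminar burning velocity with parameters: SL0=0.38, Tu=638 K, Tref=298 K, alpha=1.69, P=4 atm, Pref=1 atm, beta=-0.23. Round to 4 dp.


SL = SL0 * (Tu/Tref)^alpha * (P/Pref)^beta
T ratio = 638/298 = 2.14093960
(T ratio)^alpha = 2.14093960^1.69 = 3.620107
(P/Pref)^beta = 4^(-0.23) = 0.726986
SL = 0.38 * 3.620107 * 0.726986 = 1.0001 m/s


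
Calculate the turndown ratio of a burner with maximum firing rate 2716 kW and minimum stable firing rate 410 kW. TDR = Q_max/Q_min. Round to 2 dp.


TDR = Q_max / Q_min
TDR = 2716 / 410 = 6.62


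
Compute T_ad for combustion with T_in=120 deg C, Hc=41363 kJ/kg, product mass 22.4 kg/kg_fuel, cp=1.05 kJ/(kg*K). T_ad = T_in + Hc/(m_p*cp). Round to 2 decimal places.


T_ad = T_in + Hc / (m_p * cp)
Denominator = 22.4 * 1.05 = 23.5200
Temperature rise = 41363 / 23.5200 = 1758.63 K
T_ad = 120 + 1758.63 = 1878.63 deg C


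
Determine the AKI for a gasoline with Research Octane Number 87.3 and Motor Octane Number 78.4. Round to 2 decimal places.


AKI = (RON + MON) / 2
AKI = (87.3 + 78.4) / 2
AKI = 165.7 / 2 = 82.85


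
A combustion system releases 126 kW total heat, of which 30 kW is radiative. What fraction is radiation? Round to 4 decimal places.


f_rad = Q_rad / Q_total
f_rad = 30 / 126 = 0.2381


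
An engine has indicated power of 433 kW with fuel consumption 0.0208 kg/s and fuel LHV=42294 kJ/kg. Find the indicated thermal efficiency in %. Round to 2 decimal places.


eta_ith = (IP / (mf * LHV)) * 100
Denominator = 0.0208 * 42294 = 879.7152 kW
eta_ith = (433 / 879.7152) * 100 = 49.22%


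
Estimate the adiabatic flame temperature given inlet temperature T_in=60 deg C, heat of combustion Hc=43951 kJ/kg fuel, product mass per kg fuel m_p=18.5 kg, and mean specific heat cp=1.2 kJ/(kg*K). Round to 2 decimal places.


T_ad = T_in + Hc / (m_p * cp)
Denominator = 18.5 * 1.2 = 22.2000
Temperature rise = 43951 / 22.2000 = 1979.77 K
T_ad = 60 + 1979.77 = 2039.77 deg C


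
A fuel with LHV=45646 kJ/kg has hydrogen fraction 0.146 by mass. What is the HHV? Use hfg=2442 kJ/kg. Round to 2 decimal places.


HHV = LHV + hfg * 9 * H
Water addition = 2442 * 9 * 0.146 = 3208.788 kJ/kg
HHV = 45646 + 3208.788 = 48854.79 kJ/kg


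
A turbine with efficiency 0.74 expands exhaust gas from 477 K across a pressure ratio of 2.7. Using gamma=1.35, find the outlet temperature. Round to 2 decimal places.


T_out = T_in * (1 - eta * (1 - PR^(-(gamma-1)/gamma)))
Exponent = -(1.35-1)/1.35 = -0.25925926
PR^exp = 2.7^(-0.25925926) = 0.77297411
Factor = 1 - 0.74*(1 - 0.77297411) = 0.83200084
T_out = 477 * 0.83200084 = 396.86 K


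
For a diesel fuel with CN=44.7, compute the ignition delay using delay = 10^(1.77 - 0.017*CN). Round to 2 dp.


delay = 10^(1.77 - 0.017*CN)
Exponent = 1.77 - 0.017*44.7 = 1.0101
delay = 10^1.0101 = 10.24 ms


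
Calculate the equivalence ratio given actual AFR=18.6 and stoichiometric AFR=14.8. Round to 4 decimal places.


phi = AFR_stoich / AFR_actual
phi = 14.8 / 18.6 = 0.7957


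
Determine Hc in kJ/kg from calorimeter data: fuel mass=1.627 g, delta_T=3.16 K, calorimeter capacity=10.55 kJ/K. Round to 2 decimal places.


Hc = C_cal * delta_T / m_fuel
Q_released = 10.55 * 3.16 = 33.3380 kJ
m_fuel = 1.627 g = 1.627/1000 kg = 0.001627 kg
Hc = 33.3380 / 0.001627 = 20490.47 kJ/kg


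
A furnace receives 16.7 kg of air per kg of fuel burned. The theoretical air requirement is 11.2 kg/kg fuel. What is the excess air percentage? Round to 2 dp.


Excess air = actual - stoichiometric = 16.7 - 11.2 = 5.50 kg/kg fuel
Excess air % = (excess / stoich) * 100 = (5.50 / 11.2) * 100 = 49.11%


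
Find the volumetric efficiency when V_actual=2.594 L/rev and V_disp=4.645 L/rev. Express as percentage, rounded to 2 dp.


eta_v = (V_actual / V_disp) * 100
Ratio = 2.594 / 4.645 = 0.5584
eta_v = 0.5584 * 100 = 55.84%


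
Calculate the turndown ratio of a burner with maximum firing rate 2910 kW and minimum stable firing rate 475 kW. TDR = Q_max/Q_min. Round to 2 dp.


TDR = Q_max / Q_min
TDR = 2910 / 475 = 6.13
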